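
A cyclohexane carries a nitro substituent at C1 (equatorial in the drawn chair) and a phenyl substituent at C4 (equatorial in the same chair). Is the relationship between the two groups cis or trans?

C1 and C4 have opposite parity, so their axial bonds point in opposite directions.
With opposite-parity carbons, two substituents on the same face are one axial and one equatorial; opposite faces give both axial or both equatorial.
Here the groups are equatorial/equatorial → opposite face → trans.

trans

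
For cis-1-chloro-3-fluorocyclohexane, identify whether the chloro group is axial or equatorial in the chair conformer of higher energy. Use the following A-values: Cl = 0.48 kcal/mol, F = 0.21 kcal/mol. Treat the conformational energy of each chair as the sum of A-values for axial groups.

axial

C1 and C3 have the same parity, so for the cis isomer the two substituents are e,e in one chair and a,a in the other.
Chair I (chloro axial, fluoro axial): E = 0.69 kcal/mol.
Chair II (chloro equatorial, fluoro equatorial): E = 0.00 kcal/mol.
Chair I is the less stable (higher-energy) conformer, and in that chair the chloro group is axial.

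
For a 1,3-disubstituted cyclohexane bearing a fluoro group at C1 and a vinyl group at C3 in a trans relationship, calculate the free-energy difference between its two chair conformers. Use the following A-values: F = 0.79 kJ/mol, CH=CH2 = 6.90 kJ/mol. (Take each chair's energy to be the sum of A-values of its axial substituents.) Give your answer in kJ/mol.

6.11 kJ/mol

C1 and C3 have the same parity, so for the trans isomer the two substituents are one axial and one equatorial in each chair.
Chair I (fluoro axial, vinyl equatorial): E = 0.79 kJ/mol.
Chair II (fluoro equatorial, vinyl axial): E = 6.90 kJ/mol.
ΔE = 6.90 − 0.79 = 6.11 kJ/mol; chair I is more stable.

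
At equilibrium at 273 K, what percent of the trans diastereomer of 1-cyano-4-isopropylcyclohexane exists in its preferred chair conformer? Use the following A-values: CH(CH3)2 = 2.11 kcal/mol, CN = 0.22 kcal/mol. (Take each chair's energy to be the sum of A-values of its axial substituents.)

98.7%

C1 and C4 have opposite parity, so for the trans isomer the two substituents are e,e in one chair and a,a in the other.
Chair I (isopropyl axial, cyano axial): E = 2.33 kcal/mol; chair II (isopropyl equatorial, cyano equatorial): E = 0.00 kcal/mol.
ΔG = 2.33 kcal/mol between the two chairs.
K = exp(ΔG/RT) with R = 1.987×10⁻³ kcal mol⁻¹ K⁻¹ and T = 273 K gives K ≈ 73.4.
Fraction in the lower-energy chair = K/(K+1) = 98.7%.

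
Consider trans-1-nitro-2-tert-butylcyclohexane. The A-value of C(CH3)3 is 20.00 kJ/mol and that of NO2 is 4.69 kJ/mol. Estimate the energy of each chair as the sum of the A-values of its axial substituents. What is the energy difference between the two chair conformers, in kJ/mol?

24.69 kJ/mol

C1 and C2 have opposite parity, so for the trans isomer the two substituents are e,e in one chair and a,a in the other.
Chair I (tert-butyl axial, nitro axial): E = 24.69 kJ/mol.
Chair II (tert-butyl equatorial, nitro equatorial): E = 0.00 kJ/mol.
ΔE = 24.69 − 0.00 = 24.69 kJ/mol; chair II is more stable.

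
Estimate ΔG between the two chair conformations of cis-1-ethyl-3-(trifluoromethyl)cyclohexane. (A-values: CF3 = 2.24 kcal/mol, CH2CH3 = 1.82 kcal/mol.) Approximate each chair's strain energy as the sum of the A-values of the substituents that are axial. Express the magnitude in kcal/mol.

C1 and C3 have the same parity, so for the cis isomer the two substituents are e,e in one chair and a,a in the other.
Chair I (trifluoromethyl axial, ethyl axial): E = 4.06 kcal/mol.
Chair II (trifluoromethyl equatorial, ethyl equatorial): E = 0.00 kcal/mol.
ΔE = 4.06 − 0.00 = 4.06 kcal/mol; chair II is more stable.

4.06 kcal/mol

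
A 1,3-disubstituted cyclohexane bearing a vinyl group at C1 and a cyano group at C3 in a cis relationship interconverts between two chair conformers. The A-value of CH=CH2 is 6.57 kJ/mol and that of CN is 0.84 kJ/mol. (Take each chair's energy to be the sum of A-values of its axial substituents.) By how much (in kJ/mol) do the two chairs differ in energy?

C1 and C3 have the same parity, so for the cis isomer the two substituents are e,e in one chair and a,a in the other.
Chair I (vinyl axial, cyano axial): E = 7.41 kJ/mol.
Chair II (vinyl equatorial, cyano equatorial): E = 0.00 kJ/mol.
ΔE = 7.41 − 0.00 = 7.41 kJ/mol; chair II is more stable.

7.41 kJ/mol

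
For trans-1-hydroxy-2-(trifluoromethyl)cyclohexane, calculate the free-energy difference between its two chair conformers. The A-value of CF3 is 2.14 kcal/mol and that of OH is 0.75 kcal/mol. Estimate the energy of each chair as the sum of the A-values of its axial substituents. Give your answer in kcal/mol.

C1 and C2 have opposite parity, so for the trans isomer the two substituents are e,e in one chair and a,a in the other.
Chair I (trifluoromethyl axial, hydroxyl axial): E = 2.89 kcal/mol.
Chair II (trifluoromethyl equatorial, hydroxyl equatorial): E = 0.00 kcal/mol.
ΔE = 2.89 − 0.00 = 2.89 kcal/mol; chair II is more stable.

2.89 kcal/mol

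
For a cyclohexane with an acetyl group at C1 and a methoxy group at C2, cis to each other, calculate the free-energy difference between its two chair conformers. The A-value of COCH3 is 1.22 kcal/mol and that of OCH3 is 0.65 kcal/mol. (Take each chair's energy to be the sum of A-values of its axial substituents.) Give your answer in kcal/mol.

C1 and C2 have opposite parity, so for the cis isomer the two substituents are one axial and one equatorial in each chair.
Chair I (acetyl axial, methoxy equatorial): E = 1.22 kcal/mol.
Chair II (acetyl equatorial, methoxy axial): E = 0.65 kcal/mol.
ΔE = 1.22 − 0.65 = 0.57 kcal/mol; chair II is more stable.

0.57 kcal/mol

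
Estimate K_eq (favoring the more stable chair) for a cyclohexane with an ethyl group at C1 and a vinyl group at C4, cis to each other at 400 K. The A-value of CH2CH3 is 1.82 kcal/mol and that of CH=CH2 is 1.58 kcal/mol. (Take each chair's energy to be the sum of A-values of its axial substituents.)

C1 and C4 have opposite parity, so for the cis isomer the two substituents are one axial and one equatorial in each chair.
Chair I (ethyl axial, vinyl equatorial): E = 1.82 kcal/mol; chair II (ethyl equatorial, vinyl axial): E = 1.58 kcal/mol.
ΔG = 0.24 kcal/mol between the two chairs.
K = exp(ΔG/RT) with R = 1.987×10⁻³ kcal mol⁻¹ K⁻¹ and T = 400 K gives K ≈ 1.35.

K ≈ 1.35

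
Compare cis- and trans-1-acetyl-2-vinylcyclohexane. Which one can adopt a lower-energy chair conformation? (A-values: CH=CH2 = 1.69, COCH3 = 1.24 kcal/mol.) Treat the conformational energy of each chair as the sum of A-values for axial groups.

trans

At 1,2 positions (parity opposite): cis → (a,e or e,a); trans → (e,e or a,a).
Best chair for cis: E = 1.24 kcal/mol; best chair for trans: E = 0.00 kcal/mol.
The trans isomer is lower by 1.24 kcal/mol.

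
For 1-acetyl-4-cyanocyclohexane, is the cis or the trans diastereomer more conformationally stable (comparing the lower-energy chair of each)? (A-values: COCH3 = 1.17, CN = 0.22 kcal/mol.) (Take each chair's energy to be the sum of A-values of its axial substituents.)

At 1,4 positions (parity opposite): cis → (a,e or e,a); trans → (e,e or a,a).
Best chair for cis: E = 0.22 kcal/mol; best chair for trans: E = 0.00 kcal/mol.
The trans isomer is lower by 0.22 kcal/mol.

trans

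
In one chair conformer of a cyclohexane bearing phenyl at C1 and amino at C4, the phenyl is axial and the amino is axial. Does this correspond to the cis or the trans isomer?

C1 and C4 have opposite parity, so their axial bonds point in opposite directions.
With opposite-parity carbons, two substituents on the same face are one axial and one equatorial; opposite faces give both axial or both equatorial.
Here the groups are axial/axial → opposite face → trans.

trans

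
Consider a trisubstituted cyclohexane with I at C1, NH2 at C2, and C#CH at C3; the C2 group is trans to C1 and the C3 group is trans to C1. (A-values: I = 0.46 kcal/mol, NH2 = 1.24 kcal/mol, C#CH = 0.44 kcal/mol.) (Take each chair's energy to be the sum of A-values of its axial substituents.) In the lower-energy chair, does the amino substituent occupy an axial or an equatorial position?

equatorial

Chair I (iodo axial, amino axial, ethynyl equatorial): E = 1.70 kcal/mol.
Chair II (iodo equatorial, amino equatorial, ethynyl axial): E = 0.44 kcal/mol.
Chair II is the more stable (lower-energy) conformer, and in that chair the amino group is equatorial.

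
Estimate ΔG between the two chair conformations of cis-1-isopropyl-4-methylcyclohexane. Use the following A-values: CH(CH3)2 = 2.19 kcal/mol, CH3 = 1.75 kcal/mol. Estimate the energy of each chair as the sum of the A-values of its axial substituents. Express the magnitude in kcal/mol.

C1 and C4 have opposite parity, so for the cis isomer the two substituents are one axial and one equatorial in each chair.
Chair I (isopropyl axial, methyl equatorial): E = 2.19 kcal/mol.
Chair II (isopropyl equatorial, methyl axial): E = 1.75 kcal/mol.
ΔE = 2.19 − 1.75 = 0.44 kcal/mol; chair II is more stable.

0.44 kcal/mol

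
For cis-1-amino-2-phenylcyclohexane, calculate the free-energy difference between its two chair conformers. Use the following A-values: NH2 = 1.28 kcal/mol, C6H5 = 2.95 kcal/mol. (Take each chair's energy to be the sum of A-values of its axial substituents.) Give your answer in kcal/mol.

1.67 kcal/mol

C1 and C2 have opposite parity, so for the cis isomer the two substituents are one axial and one equatorial in each chair.
Chair I (amino axial, phenyl equatorial): E = 1.28 kcal/mol.
Chair II (amino equatorial, phenyl axial): E = 2.95 kcal/mol.
ΔE = 2.95 − 1.28 = 1.67 kcal/mol; chair I is more stable.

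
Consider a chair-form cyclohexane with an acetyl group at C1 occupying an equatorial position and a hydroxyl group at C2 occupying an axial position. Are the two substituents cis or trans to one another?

cis

C1 and C2 have opposite parity, so their axial bonds point in opposite directions.
With opposite-parity carbons, two substituents on the same face are one axial and one equatorial; opposite faces give both axial or both equatorial.
Here the groups are equatorial/axial → same face → cis.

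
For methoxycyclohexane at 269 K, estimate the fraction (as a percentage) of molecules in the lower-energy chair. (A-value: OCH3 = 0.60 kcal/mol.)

75.4%

One chair has the methoxy group axial (E = 0.60 kcal/mol) and the other has it equatorial (E = 0).
ΔG = 0.60 kcal/mol between the two chairs.
K = exp(ΔG/RT) with R = 1.987×10⁻³ kcal mol⁻¹ K⁻¹ and T = 269 K gives K ≈ 3.07.
Fraction in the lower-energy chair = K/(K+1) = 75.4%.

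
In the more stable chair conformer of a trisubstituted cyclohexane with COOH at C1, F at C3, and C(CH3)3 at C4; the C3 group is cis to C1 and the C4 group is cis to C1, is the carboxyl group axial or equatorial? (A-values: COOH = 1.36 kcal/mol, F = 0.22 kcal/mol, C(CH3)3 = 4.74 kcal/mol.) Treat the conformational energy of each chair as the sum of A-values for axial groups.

axial

Chair I (carboxyl axial, fluoro axial, tert-butyl equatorial): E = 1.58 kcal/mol.
Chair II (carboxyl equatorial, fluoro equatorial, tert-butyl axial): E = 4.74 kcal/mol.
Chair I is the more stable (lower-energy) conformer, and in that chair the carboxyl group is axial.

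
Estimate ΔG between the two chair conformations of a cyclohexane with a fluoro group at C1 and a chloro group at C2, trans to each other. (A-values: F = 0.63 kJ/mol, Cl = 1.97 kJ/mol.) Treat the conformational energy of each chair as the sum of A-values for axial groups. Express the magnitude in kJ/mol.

C1 and C2 have opposite parity, so for the trans isomer the two substituents are e,e in one chair and a,a in the other.
Chair I (fluoro axial, chloro axial): E = 2.60 kJ/mol.
Chair II (fluoro equatorial, chloro equatorial): E = 0.00 kJ/mol.
ΔE = 2.60 − 0.00 = 2.60 kJ/mol; chair II is more stable.

2.60 kJ/mol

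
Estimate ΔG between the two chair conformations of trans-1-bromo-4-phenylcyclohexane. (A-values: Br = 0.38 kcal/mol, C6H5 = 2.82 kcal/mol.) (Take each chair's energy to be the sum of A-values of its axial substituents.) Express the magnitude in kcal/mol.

3.20 kcal/mol

C1 and C4 have opposite parity, so for the trans isomer the two substituents are e,e in one chair and a,a in the other.
Chair I (bromo axial, phenyl axial): E = 3.20 kcal/mol.
Chair II (bromo equatorial, phenyl equatorial): E = 0.00 kcal/mol.
ΔE = 3.20 − 0.00 = 3.20 kcal/mol; chair II is more stable.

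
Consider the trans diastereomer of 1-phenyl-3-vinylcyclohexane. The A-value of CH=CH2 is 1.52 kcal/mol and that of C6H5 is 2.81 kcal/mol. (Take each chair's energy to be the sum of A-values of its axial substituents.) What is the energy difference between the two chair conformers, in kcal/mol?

C1 and C3 have the same parity, so for the trans isomer the two substituents are one axial and one equatorial in each chair.
Chair I (vinyl axial, phenyl equatorial): E = 1.52 kcal/mol.
Chair II (vinyl equatorial, phenyl axial): E = 2.81 kcal/mol.
ΔE = 2.81 − 1.52 = 1.29 kcal/mol; chair I is more stable.

1.29 kcal/mol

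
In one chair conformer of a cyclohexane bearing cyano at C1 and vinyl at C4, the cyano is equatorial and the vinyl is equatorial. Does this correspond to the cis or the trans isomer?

trans

C1 and C4 have opposite parity, so their axial bonds point in opposite directions.
With opposite-parity carbons, two substituents on the same face are one axial and one equatorial; opposite faces give both axial or both equatorial.
Here the groups are equatorial/equatorial → opposite face → trans.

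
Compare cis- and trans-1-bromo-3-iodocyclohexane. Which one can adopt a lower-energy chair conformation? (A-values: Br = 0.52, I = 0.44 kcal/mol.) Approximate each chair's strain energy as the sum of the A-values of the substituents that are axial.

At 1,3 positions (parity same): cis → (e,e or a,a); trans → (a,e or e,a).
Best chair for cis: E = 0.00 kcal/mol; best chair for trans: E = 0.44 kcal/mol.
The cis isomer is lower by 0.44 kcal/mol.

cis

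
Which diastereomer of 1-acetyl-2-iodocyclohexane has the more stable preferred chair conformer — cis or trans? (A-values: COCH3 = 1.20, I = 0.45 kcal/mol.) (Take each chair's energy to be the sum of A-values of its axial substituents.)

At 1,2 positions (parity opposite): cis → (a,e or e,a); trans → (e,e or a,a).
Best chair for cis: E = 0.45 kcal/mol; best chair for trans: E = 0.00 kcal/mol.
The trans isomer is lower by 0.45 kcal/mol.

trans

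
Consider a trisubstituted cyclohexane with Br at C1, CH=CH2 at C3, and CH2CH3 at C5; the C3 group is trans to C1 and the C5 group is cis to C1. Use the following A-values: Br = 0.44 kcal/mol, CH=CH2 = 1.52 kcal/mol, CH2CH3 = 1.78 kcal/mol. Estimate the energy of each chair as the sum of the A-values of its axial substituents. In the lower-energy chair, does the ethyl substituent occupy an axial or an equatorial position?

equatorial

Chair I (bromo axial, vinyl equatorial, ethyl axial): E = 2.22 kcal/mol.
Chair II (bromo equatorial, vinyl axial, ethyl equatorial): E = 1.52 kcal/mol.
Chair II is the more stable (lower-energy) conformer, and in that chair the ethyl group is equatorial.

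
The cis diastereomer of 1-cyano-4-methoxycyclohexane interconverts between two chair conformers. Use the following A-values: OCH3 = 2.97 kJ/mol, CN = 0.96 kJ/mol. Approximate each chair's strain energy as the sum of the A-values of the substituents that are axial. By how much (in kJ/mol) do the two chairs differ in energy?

C1 and C4 have opposite parity, so for the cis isomer the two substituents are one axial and one equatorial in each chair.
Chair I (methoxy axial, cyano equatorial): E = 2.97 kJ/mol.
Chair II (methoxy equatorial, cyano axial): E = 0.96 kJ/mol.
ΔE = 2.97 − 0.96 = 2.01 kJ/mol; chair II is more stable.

2.01 kJ/mol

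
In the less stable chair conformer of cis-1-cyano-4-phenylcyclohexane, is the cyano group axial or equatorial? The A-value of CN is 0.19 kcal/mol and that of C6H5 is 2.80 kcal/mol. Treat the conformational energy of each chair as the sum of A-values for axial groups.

C1 and C4 have opposite parity, so for the cis isomer the two substituents are one axial and one equatorial in each chair.
Chair I (cyano axial, phenyl equatorial): E = 0.19 kcal/mol.
Chair II (cyano equatorial, phenyl axial): E = 2.80 kcal/mol.
Chair II is the less stable (higher-energy) conformer, and in that chair the cyano group is equatorial.

equatorial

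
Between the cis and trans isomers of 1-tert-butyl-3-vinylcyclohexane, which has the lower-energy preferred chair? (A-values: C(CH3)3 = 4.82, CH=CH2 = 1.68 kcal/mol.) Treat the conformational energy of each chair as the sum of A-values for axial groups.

At 1,3 positions (parity same): cis → (e,e or a,a); trans → (a,e or e,a).
Best chair for cis: E = 0.00 kcal/mol; best chair for trans: E = 1.68 kcal/mol.
The cis isomer is lower by 1.68 kcal/mol.

cis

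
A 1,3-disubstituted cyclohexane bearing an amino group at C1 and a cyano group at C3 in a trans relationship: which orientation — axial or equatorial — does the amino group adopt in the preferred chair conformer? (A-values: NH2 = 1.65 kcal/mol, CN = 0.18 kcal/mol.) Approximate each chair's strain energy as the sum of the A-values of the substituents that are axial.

C1 and C3 have the same parity, so for the trans isomer the two substituents are one axial and one equatorial in each chair.
Chair I (amino axial, cyano equatorial): E = 1.65 kcal/mol.
Chair II (amino equatorial, cyano axial): E = 0.18 kcal/mol.
Chair II is the more stable (lower-energy) conformer, and in that chair the amino group is equatorial.

equatorial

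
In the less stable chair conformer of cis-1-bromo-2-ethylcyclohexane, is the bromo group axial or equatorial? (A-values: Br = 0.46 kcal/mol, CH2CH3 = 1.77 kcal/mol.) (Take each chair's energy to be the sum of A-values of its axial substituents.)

equatorial

C1 and C2 have opposite parity, so for the cis isomer the two substituents are one axial and one equatorial in each chair.
Chair I (bromo axial, ethyl equatorial): E = 0.46 kcal/mol.
Chair II (bromo equatorial, ethyl axial): E = 1.77 kcal/mol.
Chair II is the less stable (higher-energy) conformer, and in that chair the bromo group is equatorial.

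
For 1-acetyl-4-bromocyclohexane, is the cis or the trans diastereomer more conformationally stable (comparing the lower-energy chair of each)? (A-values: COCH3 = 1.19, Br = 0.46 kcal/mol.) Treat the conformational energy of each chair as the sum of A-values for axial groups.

At 1,4 positions (parity opposite): cis → (a,e or e,a); trans → (e,e or a,a).
Best chair for cis: E = 0.46 kcal/mol; best chair for trans: E = 0.00 kcal/mol.
The trans isomer is lower by 0.46 kcal/mol.

trans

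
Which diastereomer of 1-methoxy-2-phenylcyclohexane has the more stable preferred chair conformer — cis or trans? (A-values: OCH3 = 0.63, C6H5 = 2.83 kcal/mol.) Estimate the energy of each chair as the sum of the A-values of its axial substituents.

trans

At 1,2 positions (parity opposite): cis → (a,e or e,a); trans → (e,e or a,a).
Best chair for cis: E = 0.63 kcal/mol; best chair for trans: E = 0.00 kcal/mol.
The trans isomer is lower by 0.63 kcal/mol.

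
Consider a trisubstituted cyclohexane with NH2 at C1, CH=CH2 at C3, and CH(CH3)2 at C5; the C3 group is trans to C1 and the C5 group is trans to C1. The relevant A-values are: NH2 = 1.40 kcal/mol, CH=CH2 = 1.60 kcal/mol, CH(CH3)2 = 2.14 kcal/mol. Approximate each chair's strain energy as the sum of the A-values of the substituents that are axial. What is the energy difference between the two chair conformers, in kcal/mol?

2.34 kcal/mol

Chair I (amino axial, vinyl equatorial, isopropyl equatorial): E = 1.40 kcal/mol.
Chair II (amino equatorial, vinyl axial, isopropyl axial): E = 3.74 kcal/mol.
ΔE = 3.74 − 1.40 = 2.34 kcal/mol; chair I is more stable.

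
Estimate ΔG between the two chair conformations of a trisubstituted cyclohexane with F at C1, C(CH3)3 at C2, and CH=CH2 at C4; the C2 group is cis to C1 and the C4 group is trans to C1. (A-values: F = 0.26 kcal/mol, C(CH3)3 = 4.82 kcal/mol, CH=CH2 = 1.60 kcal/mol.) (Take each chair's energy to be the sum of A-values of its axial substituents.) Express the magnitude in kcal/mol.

Chair I (fluoro axial, tert-butyl equatorial, vinyl axial): E = 1.86 kcal/mol.
Chair II (fluoro equatorial, tert-butyl axial, vinyl equatorial): E = 4.82 kcal/mol.
ΔE = 4.82 − 1.86 = 2.96 kcal/mol; chair I is more stable.

2.96 kcal/mol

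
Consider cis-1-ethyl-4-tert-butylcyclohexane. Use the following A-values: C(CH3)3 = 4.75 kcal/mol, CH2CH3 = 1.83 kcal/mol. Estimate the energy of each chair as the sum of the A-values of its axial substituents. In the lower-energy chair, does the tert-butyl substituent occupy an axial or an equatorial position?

C1 and C4 have opposite parity, so for the cis isomer the two substituents are one axial and one equatorial in each chair.
Chair I (tert-butyl axial, ethyl equatorial): E = 4.75 kcal/mol.
Chair II (tert-butyl equatorial, ethyl axial): E = 1.83 kcal/mol.
Chair II is the more stable (lower-energy) conformer, and in that chair the tert-butyl group is equatorial.

equatorial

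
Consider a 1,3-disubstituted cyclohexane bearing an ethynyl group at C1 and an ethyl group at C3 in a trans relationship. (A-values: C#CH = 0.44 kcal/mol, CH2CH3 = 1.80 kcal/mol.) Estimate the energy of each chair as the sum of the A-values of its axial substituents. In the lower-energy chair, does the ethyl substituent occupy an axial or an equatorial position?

C1 and C3 have the same parity, so for the trans isomer the two substituents are one axial and one equatorial in each chair.
Chair I (ethynyl axial, ethyl equatorial): E = 0.44 kcal/mol.
Chair II (ethynyl equatorial, ethyl axial): E = 1.80 kcal/mol.
Chair I is the more stable (lower-energy) conformer, and in that chair the ethyl group is equatorial.

equatorial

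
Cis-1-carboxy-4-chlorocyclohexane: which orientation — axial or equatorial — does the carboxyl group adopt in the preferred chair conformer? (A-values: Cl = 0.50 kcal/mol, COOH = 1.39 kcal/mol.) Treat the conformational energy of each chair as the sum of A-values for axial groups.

equatorial

C1 and C4 have opposite parity, so for the cis isomer the two substituents are one axial and one equatorial in each chair.
Chair I (chloro axial, carboxyl equatorial): E = 0.50 kcal/mol.
Chair II (chloro equatorial, carboxyl axial): E = 1.39 kcal/mol.
Chair I is the more stable (lower-energy) conformer, and in that chair the carboxyl group is equatorial.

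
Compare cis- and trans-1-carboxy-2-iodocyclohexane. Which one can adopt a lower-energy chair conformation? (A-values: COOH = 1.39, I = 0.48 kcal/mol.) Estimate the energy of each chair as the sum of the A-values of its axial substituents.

trans

At 1,2 positions (parity opposite): cis → (a,e or e,a); trans → (e,e or a,a).
Best chair for cis: E = 0.48 kcal/mol; best chair for trans: E = 0.00 kcal/mol.
The trans isomer is lower by 0.48 kcal/mol.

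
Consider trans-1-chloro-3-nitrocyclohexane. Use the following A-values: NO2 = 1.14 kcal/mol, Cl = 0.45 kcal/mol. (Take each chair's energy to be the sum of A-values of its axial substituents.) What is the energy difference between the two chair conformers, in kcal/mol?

0.69 kcal/mol

C1 and C3 have the same parity, so for the trans isomer the two substituents are one axial and one equatorial in each chair.
Chair I (nitro axial, chloro equatorial): E = 1.14 kcal/mol.
Chair II (nitro equatorial, chloro axial): E = 0.45 kcal/mol.
ΔE = 1.14 − 0.45 = 0.69 kcal/mol; chair II is more stable.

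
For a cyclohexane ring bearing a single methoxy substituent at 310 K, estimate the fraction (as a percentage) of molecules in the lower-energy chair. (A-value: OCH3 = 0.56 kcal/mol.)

71.3%

One chair has the methoxy group axial (E = 0.56 kcal/mol) and the other has it equatorial (E = 0).
ΔG = 0.56 kcal/mol between the two chairs.
K = exp(ΔG/RT) with R = 1.987×10⁻³ kcal mol⁻¹ K⁻¹ and T = 310 K gives K ≈ 2.48.
Fraction in the lower-energy chair = K/(K+1) = 71.3%.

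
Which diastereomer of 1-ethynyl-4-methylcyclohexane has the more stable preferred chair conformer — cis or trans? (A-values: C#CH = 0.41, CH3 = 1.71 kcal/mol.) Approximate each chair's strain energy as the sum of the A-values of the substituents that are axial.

At 1,4 positions (parity opposite): cis → (a,e or e,a); trans → (e,e or a,a).
Best chair for cis: E = 0.41 kcal/mol; best chair for trans: E = 0.00 kcal/mol.
The trans isomer is lower by 0.41 kcal/mol.

trans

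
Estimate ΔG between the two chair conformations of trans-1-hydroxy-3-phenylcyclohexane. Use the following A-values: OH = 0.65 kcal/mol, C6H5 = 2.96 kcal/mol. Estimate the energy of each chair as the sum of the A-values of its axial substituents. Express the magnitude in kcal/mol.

C1 and C3 have the same parity, so for the trans isomer the two substituents are one axial and one equatorial in each chair.
Chair I (hydroxyl axial, phenyl equatorial): E = 0.65 kcal/mol.
Chair II (hydroxyl equatorial, phenyl axial): E = 2.96 kcal/mol.
ΔE = 2.96 − 0.65 = 2.31 kcal/mol; chair I is more stable.

2.31 kcal/mol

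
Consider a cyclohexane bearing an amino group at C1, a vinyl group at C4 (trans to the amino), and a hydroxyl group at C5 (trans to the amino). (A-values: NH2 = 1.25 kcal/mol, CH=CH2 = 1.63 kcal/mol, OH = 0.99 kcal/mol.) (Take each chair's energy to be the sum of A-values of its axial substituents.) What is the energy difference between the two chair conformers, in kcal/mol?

Chair I (amino axial, vinyl axial, hydroxyl equatorial): E = 2.88 kcal/mol.
Chair II (amino equatorial, vinyl equatorial, hydroxyl axial): E = 0.99 kcal/mol.
ΔE = 2.88 − 0.99 = 1.89 kcal/mol; chair II is more stable.

1.89 kcal/mol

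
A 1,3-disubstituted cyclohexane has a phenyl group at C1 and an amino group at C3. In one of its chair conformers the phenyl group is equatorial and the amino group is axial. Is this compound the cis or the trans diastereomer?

C1 and C3 have the same parity, so their axial bonds point in the same direction.
With same-parity carbons, two substituents on the same face are both axial or both equatorial; opposite faces give one of each.
Here the groups are equatorial/axial → opposite face → trans.

trans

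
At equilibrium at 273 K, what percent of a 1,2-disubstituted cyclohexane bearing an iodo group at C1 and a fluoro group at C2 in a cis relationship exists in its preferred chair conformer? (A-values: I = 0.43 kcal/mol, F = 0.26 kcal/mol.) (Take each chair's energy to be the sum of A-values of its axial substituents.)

C1 and C2 have opposite parity, so for the cis isomer the two substituents are one axial and one equatorial in each chair.
Chair I (iodo axial, fluoro equatorial): E = 0.43 kcal/mol; chair II (iodo equatorial, fluoro axial): E = 0.26 kcal/mol.
ΔG = 0.17 kcal/mol between the two chairs.
K = exp(ΔG/RT) with R = 1.987×10⁻³ kcal mol⁻¹ K⁻¹ and T = 273 K gives K ≈ 1.37.
Fraction in the lower-energy chair = K/(K+1) = 57.8%.

57.8%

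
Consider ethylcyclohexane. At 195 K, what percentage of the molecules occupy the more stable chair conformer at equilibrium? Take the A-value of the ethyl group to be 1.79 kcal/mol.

99.0%

One chair has the ethyl group axial (E = 1.79 kcal/mol) and the other has it equatorial (E = 0).
ΔG = 1.79 kcal/mol between the two chairs.
K = exp(ΔG/RT) with R = 1.987×10⁻³ kcal mol⁻¹ K⁻¹ and T = 195 K gives K ≈ 101.
Fraction in the lower-energy chair = K/(K+1) = 99.0%.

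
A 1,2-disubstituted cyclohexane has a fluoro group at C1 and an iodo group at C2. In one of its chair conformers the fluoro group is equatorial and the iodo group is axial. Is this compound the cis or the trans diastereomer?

C1 and C2 have opposite parity, so their axial bonds point in opposite directions.
With opposite-parity carbons, two substituents on the same face are one axial and one equatorial; opposite faces give both axial or both equatorial.
Here the groups are equatorial/axial → same face → cis.

cis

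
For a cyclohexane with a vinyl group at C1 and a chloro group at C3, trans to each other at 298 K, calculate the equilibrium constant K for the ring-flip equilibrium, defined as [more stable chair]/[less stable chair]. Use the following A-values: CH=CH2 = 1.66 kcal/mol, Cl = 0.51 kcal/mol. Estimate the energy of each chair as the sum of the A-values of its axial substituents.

C1 and C3 have the same parity, so for the trans isomer the two substituents are one axial and one equatorial in each chair.
Chair I (vinyl axial, chloro equatorial): E = 1.66 kcal/mol; chair II (vinyl equatorial, chloro axial): E = 0.51 kcal/mol.
ΔG = 1.15 kcal/mol between the two chairs.
K = exp(ΔG/RT) with R = 1.987×10⁻³ kcal mol⁻¹ K⁻¹ and T = 298 K gives K ≈ 6.97.

K ≈ 6.97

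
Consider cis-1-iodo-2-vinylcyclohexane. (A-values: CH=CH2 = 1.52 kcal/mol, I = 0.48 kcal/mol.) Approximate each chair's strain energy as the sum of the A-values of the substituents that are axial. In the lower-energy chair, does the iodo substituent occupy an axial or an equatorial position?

axial

C1 and C2 have opposite parity, so for the cis isomer the two substituents are one axial and one equatorial in each chair.
Chair I (vinyl axial, iodo equatorial): E = 1.52 kcal/mol.
Chair II (vinyl equatorial, iodo axial): E = 0.48 kcal/mol.
Chair II is the more stable (lower-energy) conformer, and in that chair the iodo group is axial.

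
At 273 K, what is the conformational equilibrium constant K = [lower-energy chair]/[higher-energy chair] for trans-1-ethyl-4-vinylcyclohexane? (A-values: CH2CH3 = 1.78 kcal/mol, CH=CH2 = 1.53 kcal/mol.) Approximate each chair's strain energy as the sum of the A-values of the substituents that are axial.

C1 and C4 have opposite parity, so for the trans isomer the two substituents are e,e in one chair and a,a in the other.
Chair I (ethyl axial, vinyl axial): E = 3.31 kcal/mol; chair II (ethyl equatorial, vinyl equatorial): E = 0.00 kcal/mol.
ΔG = 3.31 kcal/mol between the two chairs.
K = exp(ΔG/RT) with R = 1.987×10⁻³ kcal mol⁻¹ K⁻¹ and T = 273 K gives K ≈ 447.

K ≈ 447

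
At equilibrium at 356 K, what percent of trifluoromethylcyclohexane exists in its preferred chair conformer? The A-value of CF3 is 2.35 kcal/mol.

One chair has the trifluoromethyl group axial (E = 2.35 kcal/mol) and the other has it equatorial (E = 0).
ΔG = 2.35 kcal/mol between the two chairs.
K = exp(ΔG/RT) with R = 1.987×10⁻³ kcal mol⁻¹ K⁻¹ and T = 356 K gives K ≈ 27.7.
Fraction in the lower-energy chair = K/(K+1) = 96.5%.

96.5%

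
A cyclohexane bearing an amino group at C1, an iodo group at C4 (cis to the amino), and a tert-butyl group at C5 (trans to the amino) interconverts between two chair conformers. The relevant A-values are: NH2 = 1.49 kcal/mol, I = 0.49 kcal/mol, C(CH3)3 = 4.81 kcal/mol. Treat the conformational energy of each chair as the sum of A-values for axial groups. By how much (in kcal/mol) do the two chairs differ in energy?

Chair I (amino axial, iodo equatorial, tert-butyl equatorial): E = 1.49 kcal/mol.
Chair II (amino equatorial, iodo axial, tert-butyl axial): E = 5.30 kcal/mol.
ΔE = 5.30 − 1.49 = 3.81 kcal/mol; chair I is more stable.

3.81 kcal/mol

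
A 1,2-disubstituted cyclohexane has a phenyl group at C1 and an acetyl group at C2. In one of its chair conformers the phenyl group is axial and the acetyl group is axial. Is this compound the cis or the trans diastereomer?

trans

C1 and C2 have opposite parity, so their axial bonds point in opposite directions.
With opposite-parity carbons, two substituents on the same face are one axial and one equatorial; opposite faces give both axial or both equatorial.
Here the groups are axial/axial → opposite face → trans.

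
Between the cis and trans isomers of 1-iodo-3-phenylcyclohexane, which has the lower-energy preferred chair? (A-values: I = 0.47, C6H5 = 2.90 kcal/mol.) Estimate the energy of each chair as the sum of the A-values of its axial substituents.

cis

At 1,3 positions (parity same): cis → (e,e or a,a); trans → (a,e or e,a).
Best chair for cis: E = 0.00 kcal/mol; best chair for trans: E = 0.47 kcal/mol.
The cis isomer is lower by 0.47 kcal/mol.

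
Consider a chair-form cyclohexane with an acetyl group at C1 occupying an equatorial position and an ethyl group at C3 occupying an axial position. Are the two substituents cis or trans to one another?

C1 and C3 have the same parity, so their axial bonds point in the same direction.
With same-parity carbons, two substituents on the same face are both axial or both equatorial; opposite faces give one of each.
Here the groups are equatorial/axial → opposite face → trans.

trans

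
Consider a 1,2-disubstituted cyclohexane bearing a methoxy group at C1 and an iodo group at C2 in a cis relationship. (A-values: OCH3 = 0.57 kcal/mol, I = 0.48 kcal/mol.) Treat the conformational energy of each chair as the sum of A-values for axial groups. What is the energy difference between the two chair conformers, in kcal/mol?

C1 and C2 have opposite parity, so for the cis isomer the two substituents are one axial and one equatorial in each chair.
Chair I (methoxy axial, iodo equatorial): E = 0.57 kcal/mol.
Chair II (methoxy equatorial, iodo axial): E = 0.48 kcal/mol.
ΔE = 0.57 − 0.48 = 0.09 kcal/mol; chair II is more stable.

0.09 kcal/mol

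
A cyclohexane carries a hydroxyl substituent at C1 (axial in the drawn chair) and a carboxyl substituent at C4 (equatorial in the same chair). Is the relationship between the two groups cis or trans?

C1 and C4 have opposite parity, so their axial bonds point in opposite directions.
With opposite-parity carbons, two substituents on the same face are one axial and one equatorial; opposite faces give both axial or both equatorial.
Here the groups are axial/equatorial → same face → cis.

cis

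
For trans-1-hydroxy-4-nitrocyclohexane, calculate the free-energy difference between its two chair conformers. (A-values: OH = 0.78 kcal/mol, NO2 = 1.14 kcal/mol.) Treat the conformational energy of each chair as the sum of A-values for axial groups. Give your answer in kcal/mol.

1.92 kcal/mol

C1 and C4 have opposite parity, so for the trans isomer the two substituents are e,e in one chair and a,a in the other.
Chair I (hydroxyl axial, nitro axial): E = 1.92 kcal/mol.
Chair II (hydroxyl equatorial, nitro equatorial): E = 0.00 kcal/mol.
ΔE = 1.92 − 0.00 = 1.92 kcal/mol; chair II is more stable.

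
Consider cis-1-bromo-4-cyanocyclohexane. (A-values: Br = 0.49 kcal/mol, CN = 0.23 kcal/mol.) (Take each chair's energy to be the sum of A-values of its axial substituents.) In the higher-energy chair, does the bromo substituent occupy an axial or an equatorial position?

C1 and C4 have opposite parity, so for the cis isomer the two substituents are one axial and one equatorial in each chair.
Chair I (bromo axial, cyano equatorial): E = 0.49 kcal/mol.
Chair II (bromo equatorial, cyano axial): E = 0.23 kcal/mol.
Chair I is the less stable (higher-energy) conformer, and in that chair the bromo group is axial.

axial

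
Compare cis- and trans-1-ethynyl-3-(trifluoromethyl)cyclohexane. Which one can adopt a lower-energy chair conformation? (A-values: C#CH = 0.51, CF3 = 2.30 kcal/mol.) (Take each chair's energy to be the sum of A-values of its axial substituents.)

cis

At 1,3 positions (parity same): cis → (e,e or a,a); trans → (a,e or e,a).
Best chair for cis: E = 0.00 kcal/mol; best chair for trans: E = 0.51 kcal/mol.
The cis isomer is lower by 0.51 kcal/mol.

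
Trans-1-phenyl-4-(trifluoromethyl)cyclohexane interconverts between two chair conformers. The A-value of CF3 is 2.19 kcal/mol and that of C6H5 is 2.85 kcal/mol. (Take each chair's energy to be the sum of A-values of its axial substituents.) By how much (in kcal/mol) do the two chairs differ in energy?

C1 and C4 have opposite parity, so for the trans isomer the two substituents are e,e in one chair and a,a in the other.
Chair I (trifluoromethyl axial, phenyl axial): E = 5.04 kcal/mol.
Chair II (trifluoromethyl equatorial, phenyl equatorial): E = 0.00 kcal/mol.
ΔE = 5.04 − 0.00 = 5.04 kcal/mol; chair II is more stable.

5.04 kcal/mol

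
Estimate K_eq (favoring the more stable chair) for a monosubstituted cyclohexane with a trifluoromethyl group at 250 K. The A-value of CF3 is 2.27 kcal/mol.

K ≈ 96.5

One chair has the trifluoromethyl group axial (E = 2.27 kcal/mol) and the other has it equatorial (E = 0).
ΔG = 2.27 kcal/mol between the two chairs.
K = exp(ΔG/RT) with R = 1.987×10⁻³ kcal mol⁻¹ K⁻¹ and T = 250 K gives K ≈ 96.5.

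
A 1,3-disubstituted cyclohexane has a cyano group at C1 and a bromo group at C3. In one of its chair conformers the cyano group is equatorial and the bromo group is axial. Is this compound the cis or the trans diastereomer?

C1 and C3 have the same parity, so their axial bonds point in the same direction.
With same-parity carbons, two substituents on the same face are both axial or both equatorial; opposite faces give one of each.
Here the groups are equatorial/axial → opposite face → trans.

trans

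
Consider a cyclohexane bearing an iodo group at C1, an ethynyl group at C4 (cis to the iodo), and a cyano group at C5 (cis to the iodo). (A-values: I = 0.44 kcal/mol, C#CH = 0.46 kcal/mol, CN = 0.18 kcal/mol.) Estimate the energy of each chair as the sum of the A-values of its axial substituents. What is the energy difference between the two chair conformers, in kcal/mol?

0.16 kcal/mol

Chair I (iodo axial, ethynyl equatorial, cyano axial): E = 0.62 kcal/mol.
Chair II (iodo equatorial, ethynyl axial, cyano equatorial): E = 0.46 kcal/mol.
ΔE = 0.62 − 0.46 = 0.16 kcal/mol; chair II is more stable.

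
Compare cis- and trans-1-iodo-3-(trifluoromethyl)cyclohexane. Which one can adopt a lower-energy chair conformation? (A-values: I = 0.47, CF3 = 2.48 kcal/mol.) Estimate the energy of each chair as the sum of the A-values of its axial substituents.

At 1,3 positions (parity same): cis → (e,e or a,a); trans → (a,e or e,a).
Best chair for cis: E = 0.00 kcal/mol; best chair for trans: E = 0.47 kcal/mol.
The cis isomer is lower by 0.47 kcal/mol.

cis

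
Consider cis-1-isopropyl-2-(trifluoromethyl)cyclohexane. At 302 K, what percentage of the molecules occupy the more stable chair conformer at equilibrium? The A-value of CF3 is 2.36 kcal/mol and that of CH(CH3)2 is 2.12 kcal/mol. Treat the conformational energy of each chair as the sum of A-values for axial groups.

59.9%

C1 and C2 have opposite parity, so for the cis isomer the two substituents are one axial and one equatorial in each chair.
Chair I (trifluoromethyl axial, isopropyl equatorial): E = 2.36 kcal/mol; chair II (trifluoromethyl equatorial, isopropyl axial): E = 2.12 kcal/mol.
ΔG = 0.24 kcal/mol between the two chairs.
K = exp(ΔG/RT) with R = 1.987×10⁻³ kcal mol⁻¹ K⁻¹ and T = 302 K gives K ≈ 1.49.
Fraction in the lower-energy chair = K/(K+1) = 59.9%.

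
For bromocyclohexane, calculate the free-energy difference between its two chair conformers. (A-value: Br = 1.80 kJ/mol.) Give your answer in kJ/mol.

A monosubstituted cyclohexane has one chair with the bromo group axial (E = A = 1.80 kJ/mol) and one with it equatorial (E = 0).
ΔE = 1.80 − 0 = 1.80 kJ/mol.

1.80 kJ/mol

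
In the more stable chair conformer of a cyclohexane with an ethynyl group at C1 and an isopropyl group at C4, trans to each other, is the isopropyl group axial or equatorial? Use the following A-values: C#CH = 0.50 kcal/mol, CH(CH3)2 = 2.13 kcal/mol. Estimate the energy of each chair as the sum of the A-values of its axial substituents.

C1 and C4 have opposite parity, so for the trans isomer the two substituents are e,e in one chair and a,a in the other.
Chair I (ethynyl axial, isopropyl axial): E = 2.63 kcal/mol.
Chair II (ethynyl equatorial, isopropyl equatorial): E = 0.00 kcal/mol.
Chair II is the more stable (lower-energy) conformer, and in that chair the isopropyl group is equatorial.

equatorial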